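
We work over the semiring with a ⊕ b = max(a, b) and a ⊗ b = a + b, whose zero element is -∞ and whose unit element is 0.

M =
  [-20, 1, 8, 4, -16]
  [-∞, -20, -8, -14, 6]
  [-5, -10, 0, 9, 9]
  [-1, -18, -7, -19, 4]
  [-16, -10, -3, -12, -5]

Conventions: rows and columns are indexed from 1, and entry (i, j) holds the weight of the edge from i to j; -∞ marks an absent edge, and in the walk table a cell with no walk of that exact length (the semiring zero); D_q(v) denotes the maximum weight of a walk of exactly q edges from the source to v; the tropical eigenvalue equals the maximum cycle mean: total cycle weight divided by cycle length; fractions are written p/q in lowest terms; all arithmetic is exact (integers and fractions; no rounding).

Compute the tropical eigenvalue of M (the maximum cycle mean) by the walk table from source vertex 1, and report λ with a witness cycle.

q=0: [0, -∞, -∞, -∞, -∞]
q=1: [-20, 1, 8, 4, -16]
q=2: [3, -2, 8, 17, 17]
q=3: [16, 7, 14, 17, 21]
q=4: [16, 17, 24, 23, 23]
q=5: [22, 17, 24, 33, 33]
Optimal cycle mean attained by: cycle 1->3->4->1, total 8 + 9 + (-1), length 3.
Answer: λ = 16/3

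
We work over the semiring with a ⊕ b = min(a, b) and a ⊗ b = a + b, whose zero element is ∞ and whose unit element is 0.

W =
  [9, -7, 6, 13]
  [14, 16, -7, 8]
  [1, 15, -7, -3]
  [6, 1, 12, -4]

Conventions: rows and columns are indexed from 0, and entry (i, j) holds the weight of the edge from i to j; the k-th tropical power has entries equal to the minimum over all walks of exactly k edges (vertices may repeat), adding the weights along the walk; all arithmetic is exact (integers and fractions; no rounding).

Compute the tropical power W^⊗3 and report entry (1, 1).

W^⊗2:
  [7, 2, -14, 1]
  [-6, 7, -14, -10]
  [-6, -6, -14, -10]
  [2, -3, -6, -8]
W^⊗3:
  [-13, 0, -21, -17]
  [-13, -13, -21, -17]
  [-13, -13, -21, -17]
  [-5, -7, -13, -12]
Key observation: the optimum is the walk 1->2->0->1, with weight (-7) + 1 + (-7) = -13.
Optimal value attained by: walk 1->2->0->1.
Answer: (W^⊗3)[1][1] = -13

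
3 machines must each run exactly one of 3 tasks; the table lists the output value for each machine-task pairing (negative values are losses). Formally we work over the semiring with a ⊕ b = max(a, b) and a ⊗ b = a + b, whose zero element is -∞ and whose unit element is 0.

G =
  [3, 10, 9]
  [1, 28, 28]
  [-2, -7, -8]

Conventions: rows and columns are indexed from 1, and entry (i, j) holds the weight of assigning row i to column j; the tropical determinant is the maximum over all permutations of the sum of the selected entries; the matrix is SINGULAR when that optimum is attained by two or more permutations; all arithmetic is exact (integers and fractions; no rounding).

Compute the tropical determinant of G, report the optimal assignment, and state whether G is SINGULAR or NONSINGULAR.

σ = (1, 2, 3): 3 + 28 + (-8) = 23
σ = (1, 3, 2): 3 + 28 + (-7) = 24
σ = (2, 1, 3): 10 + 1 + (-8) = 3
σ = (2, 3, 1): 10 + 28 + (-2) = 36
σ = (3, 1, 2): 9 + 1 + (-7) = 3
σ = (3, 2, 1): 9 + 28 + (-2) = 35
Optimal value attained by: σ = (2, 3, 1).
Answer: det⊕(G) = 36; verdict: NONSINGULAR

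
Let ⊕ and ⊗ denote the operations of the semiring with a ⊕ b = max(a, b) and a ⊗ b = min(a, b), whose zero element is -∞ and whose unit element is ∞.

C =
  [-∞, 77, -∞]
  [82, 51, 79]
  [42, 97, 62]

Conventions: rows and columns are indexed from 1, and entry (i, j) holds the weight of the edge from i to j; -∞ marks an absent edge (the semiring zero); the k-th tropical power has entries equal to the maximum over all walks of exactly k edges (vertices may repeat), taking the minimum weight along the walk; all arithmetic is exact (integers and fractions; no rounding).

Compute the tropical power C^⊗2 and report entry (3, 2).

C^⊗2:
  [77, 51, 77]
  [51, 79, 62]
  [82, 62, 79]
Key observation: the optimum is the walk 3->3->2, with weight 62 min 97 = 62.
Optimal value attained by: walk 3->3->2.
Answer: (C^⊗2)[3][2] = 62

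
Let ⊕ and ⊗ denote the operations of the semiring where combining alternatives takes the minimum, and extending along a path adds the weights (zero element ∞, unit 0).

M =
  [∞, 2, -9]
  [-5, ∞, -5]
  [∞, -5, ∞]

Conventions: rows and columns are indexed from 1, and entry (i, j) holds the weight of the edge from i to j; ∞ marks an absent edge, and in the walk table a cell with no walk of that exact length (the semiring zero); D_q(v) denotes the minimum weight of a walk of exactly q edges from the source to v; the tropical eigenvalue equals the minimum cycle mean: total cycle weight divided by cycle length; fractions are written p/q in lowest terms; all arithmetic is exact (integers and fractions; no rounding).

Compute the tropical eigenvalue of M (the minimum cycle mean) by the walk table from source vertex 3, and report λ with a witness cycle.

q=0: [∞, ∞, 0]
q=1: [∞, -5, ∞]
q=2: [-10, ∞, -10]
q=3: [∞, -15, -19]
Optimal cycle mean attained by: cycle 1->3->2->1, total (-9) + (-5) + (-5), length 3.
Answer: λ = -19/3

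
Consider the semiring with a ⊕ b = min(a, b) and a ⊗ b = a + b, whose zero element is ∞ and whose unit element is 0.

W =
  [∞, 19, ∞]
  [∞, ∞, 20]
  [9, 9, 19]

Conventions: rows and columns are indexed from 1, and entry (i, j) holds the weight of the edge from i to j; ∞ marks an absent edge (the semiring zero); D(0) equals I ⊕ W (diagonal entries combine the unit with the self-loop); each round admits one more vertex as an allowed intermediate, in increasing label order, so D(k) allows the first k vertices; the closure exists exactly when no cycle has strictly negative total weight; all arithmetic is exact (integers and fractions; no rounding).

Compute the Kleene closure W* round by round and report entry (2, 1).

D(0):
  [0, 19, ∞]
  [∞, 0, 20]
  [9, 9, 0]
D(1):
  [0, 19, ∞]
  [∞, 0, 20]
  [9, 9, 0]
D(2):
  [0, 19, 39]
  [∞, 0, 20]
  [9, 9, 0]
D(3):
  [0, 19, 39]
  [29, 0, 20]
  [9, 9, 0]
Answer: W*[2][1] = 29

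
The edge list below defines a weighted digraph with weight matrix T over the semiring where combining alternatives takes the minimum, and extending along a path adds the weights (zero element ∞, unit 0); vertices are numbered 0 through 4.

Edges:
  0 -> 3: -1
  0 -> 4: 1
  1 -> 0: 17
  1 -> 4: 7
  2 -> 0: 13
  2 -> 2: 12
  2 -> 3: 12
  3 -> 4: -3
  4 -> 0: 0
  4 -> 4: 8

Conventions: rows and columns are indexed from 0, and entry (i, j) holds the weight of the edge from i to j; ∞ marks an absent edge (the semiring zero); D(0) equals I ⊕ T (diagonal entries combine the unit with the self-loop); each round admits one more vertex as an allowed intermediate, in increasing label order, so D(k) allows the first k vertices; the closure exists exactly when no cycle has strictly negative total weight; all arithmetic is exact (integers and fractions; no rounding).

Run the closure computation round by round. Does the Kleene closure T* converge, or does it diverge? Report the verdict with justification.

D(0):
  [0, ∞, ∞, -1, 1]
  [17, 0, ∞, ∞, 7]
  [13, ∞, 0, 12, ∞]
  [∞, ∞, ∞, 0, -3]
  [0, ∞, ∞, ∞, 0]
D(1):
  [0, ∞, ∞, -1, 1]
  [17, 0, ∞, 16, 7]
  [13, ∞, 0, 12, 14]
  [∞, ∞, ∞, 0, -3]
  [0, ∞, ∞, -1, 0]
D(2):
  [0, ∞, ∞, -1, 1]
  [17, 0, ∞, 16, 7]
  [13, ∞, 0, 12, 14]
  [∞, ∞, ∞, 0, -3]
  [0, ∞, ∞, -1, 0]
D(3):
  [0, ∞, ∞, -1, 1]
  [17, 0, ∞, 16, 7]
  [13, ∞, 0, 12, 14]
  [∞, ∞, ∞, 0, -3]
  [0, ∞, ∞, -1, 0]
Detection: at round 4, diagonal entry (4, 4) turns strictly negative.
Key observation: the cycle 4->0->3->4 has total weight 0 + (-1) + (-3), which is strictly negative.
Answer: DIVERGES — negative cycle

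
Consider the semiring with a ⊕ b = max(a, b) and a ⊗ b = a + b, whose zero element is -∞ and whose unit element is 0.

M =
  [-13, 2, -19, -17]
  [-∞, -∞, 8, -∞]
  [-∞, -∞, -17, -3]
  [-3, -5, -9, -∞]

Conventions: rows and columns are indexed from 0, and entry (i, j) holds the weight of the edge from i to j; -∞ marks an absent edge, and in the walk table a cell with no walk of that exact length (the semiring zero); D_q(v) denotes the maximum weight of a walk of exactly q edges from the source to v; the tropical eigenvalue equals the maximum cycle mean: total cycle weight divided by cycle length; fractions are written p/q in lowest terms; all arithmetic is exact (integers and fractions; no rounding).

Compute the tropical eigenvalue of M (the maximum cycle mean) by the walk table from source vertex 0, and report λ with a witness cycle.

q=0: [0, -∞, -∞, -∞]
q=1: [-13, 2, -19, -17]
q=2: [-20, -11, 10, -22]
q=3: [-25, -18, -3, 7]
q=4: [4, 2, -2, -6]
Optimal cycle mean attained by: cycle 0->1->2->3->0, total 2 + 8 + (-3) + (-3), length 4.
Answer: λ = 1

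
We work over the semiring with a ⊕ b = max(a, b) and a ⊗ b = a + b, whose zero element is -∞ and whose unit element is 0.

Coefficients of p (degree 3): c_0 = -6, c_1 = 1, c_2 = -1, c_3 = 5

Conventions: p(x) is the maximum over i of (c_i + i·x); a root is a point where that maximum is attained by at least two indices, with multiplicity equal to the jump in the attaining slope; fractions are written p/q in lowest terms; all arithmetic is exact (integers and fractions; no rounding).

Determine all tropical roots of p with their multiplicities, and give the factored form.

hull edge (i=0, c=-6) to (i=1, c=1): slope 7, span 1
hull edge (i=1, c=1) to (i=3, c=5): slope 2, span 2
Factored form: p(x) = 5 ⊗ (x ⊕ (-7)) ⊗ (x ⊕ (-2)) ⊗ (x ⊕ (-2))
Answer: roots = -7 (mult 1), -2 (mult 2)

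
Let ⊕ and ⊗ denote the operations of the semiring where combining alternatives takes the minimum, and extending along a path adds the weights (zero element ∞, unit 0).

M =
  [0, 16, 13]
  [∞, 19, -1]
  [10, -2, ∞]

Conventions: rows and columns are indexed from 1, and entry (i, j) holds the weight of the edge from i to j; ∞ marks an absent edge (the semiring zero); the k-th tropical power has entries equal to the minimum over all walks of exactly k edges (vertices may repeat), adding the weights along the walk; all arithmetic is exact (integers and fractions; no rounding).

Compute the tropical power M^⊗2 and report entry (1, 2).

M^⊗2:
  [0, 11, 13]
  [9, -3, 18]
  [10, 17, -3]
Key observation: the optimum is the walk 1->3->2, with weight 13 + (-2) = 11.
Optimal value attained by: walk 1->3->2.
Answer: (M^⊗2)[1][2] = 11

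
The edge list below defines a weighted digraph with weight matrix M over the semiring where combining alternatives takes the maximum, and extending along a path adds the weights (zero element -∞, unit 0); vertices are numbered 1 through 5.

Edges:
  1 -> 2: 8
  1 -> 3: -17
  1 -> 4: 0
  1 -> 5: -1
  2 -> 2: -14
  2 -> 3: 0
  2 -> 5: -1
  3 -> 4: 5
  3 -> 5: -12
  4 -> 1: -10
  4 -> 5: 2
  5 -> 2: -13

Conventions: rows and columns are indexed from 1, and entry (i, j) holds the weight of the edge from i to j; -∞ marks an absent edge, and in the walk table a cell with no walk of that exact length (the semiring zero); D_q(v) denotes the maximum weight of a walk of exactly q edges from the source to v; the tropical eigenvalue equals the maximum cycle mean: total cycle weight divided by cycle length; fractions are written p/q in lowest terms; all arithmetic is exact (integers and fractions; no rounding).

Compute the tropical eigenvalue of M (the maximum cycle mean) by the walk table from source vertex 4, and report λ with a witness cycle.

q=0: [-∞, -∞, -∞, 0, -∞]
q=1: [-10, -∞, -∞, -∞, 2]
q=2: [-∞, -2, -27, -10, -11]
q=3: [-20, -16, -2, -22, -3]
q=4: [-32, -12, -16, 3, -14]
q=5: [-7, -24, -12, -11, 5]
Optimal cycle mean attained by: cycle 1->2->3->4->1, total 8 + 0 + 5 + (-10), length 4.
Answer: λ = 3/4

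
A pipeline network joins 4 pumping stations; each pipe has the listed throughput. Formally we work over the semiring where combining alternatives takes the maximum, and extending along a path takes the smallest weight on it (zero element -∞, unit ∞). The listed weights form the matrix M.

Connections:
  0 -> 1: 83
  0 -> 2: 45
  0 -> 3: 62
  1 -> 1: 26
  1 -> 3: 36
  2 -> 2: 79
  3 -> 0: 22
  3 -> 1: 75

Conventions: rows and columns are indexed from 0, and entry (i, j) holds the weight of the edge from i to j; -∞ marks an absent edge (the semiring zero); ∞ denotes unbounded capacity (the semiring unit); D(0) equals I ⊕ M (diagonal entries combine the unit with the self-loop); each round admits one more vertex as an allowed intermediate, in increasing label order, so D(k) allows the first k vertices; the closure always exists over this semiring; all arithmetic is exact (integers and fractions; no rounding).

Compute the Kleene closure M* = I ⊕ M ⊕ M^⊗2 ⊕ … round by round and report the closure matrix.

D(0):
  [∞, 83, 45, 62]
  [-∞, ∞, -∞, 36]
  [-∞, -∞, ∞, -∞]
  [22, 75, -∞, ∞]
D(1):
  [∞, 83, 45, 62]
  [-∞, ∞, -∞, 36]
  [-∞, -∞, ∞, -∞]
  [22, 75, 22, ∞]
D(2):
  [∞, 83, 45, 62]
  [-∞, ∞, -∞, 36]
  [-∞, -∞, ∞, -∞]
  [22, 75, 22, ∞]
D(3):
  [∞, 83, 45, 62]
  [-∞, ∞, -∞, 36]
  [-∞, -∞, ∞, -∞]
  [22, 75, 22, ∞]
D(4):
  [∞, 83, 45, 62]
  [22, ∞, 22, 36]
  [-∞, -∞, ∞, -∞]
  [22, 75, 22, ∞]
Answer: M* = [[∞, 83, 45, 62], [22, ∞, 22, 36], [-∞, -∞, ∞, -∞], [22, 75, 22, ∞]]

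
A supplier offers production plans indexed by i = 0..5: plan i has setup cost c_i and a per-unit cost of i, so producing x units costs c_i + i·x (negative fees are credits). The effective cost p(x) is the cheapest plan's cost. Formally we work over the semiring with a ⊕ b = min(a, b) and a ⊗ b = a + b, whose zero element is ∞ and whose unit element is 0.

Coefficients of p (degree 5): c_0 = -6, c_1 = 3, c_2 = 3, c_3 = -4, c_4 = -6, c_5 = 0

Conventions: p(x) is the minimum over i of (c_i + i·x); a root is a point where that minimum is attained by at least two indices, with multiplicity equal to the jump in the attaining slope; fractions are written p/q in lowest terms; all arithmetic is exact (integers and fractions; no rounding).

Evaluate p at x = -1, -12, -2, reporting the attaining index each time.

p(-1) = min(-6+0·(-1)=-6, 3+1·(-1)=2, 3+2·(-1)=1, -4+3·(-1)=-7, -6+4·(-1)=-10, 0+5·(-1)=-5) = -10 (attained by i=4)
p(-12) = min(-6+0·(-12)=-6, 3+1·(-12)=-9, 3+2·(-12)=-21, -4+3·(-12)=-40, -6+4·(-12)=-54, 0+5·(-12)=-60) = -60 (attained by i=5)
p(-2) = min(-6+0·(-2)=-6, 3+1·(-2)=1, 3+2·(-2)=-1, -4+3·(-2)=-10, -6+4·(-2)=-14, 0+5·(-2)=-10) = -14 (attained by i=4)
Answer: p(-1) = -10; p(-12) = -60; p(-2) = -14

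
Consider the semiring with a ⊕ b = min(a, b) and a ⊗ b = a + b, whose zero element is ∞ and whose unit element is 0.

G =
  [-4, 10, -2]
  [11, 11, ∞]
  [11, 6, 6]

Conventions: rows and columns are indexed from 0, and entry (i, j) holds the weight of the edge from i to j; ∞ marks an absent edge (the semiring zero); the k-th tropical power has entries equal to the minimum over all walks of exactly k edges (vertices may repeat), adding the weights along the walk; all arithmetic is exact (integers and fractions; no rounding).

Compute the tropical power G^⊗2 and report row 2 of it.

G^⊗2:
  [-8, 4, -6]
  [7, 21, 9]
  [7, 12, 9]
Answer: row 2 of G^⊗2 = [7, 12, 9]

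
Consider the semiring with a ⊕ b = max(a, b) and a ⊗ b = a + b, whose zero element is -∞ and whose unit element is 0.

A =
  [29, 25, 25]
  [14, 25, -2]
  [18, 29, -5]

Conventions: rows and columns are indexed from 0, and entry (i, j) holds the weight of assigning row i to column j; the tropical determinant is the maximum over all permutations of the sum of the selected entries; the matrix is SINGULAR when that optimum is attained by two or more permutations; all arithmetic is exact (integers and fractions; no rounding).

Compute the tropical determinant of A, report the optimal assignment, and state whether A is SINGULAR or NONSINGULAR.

σ = (0, 1, 2): 29 + 25 + (-5) = 49
σ = (0, 2, 1): 29 + (-2) + 29 = 56
σ = (1, 0, 2): 25 + 14 + (-5) = 34
σ = (1, 2, 0): 25 + (-2) + 18 = 41
σ = (2, 0, 1): 25 + 14 + 29 = 68
σ = (2, 1, 0): 25 + 25 + 18 = 68
Optimal value attained by: σ = (2, 0, 1).
Answer: det⊕(A) = 68; verdict: SINGULAR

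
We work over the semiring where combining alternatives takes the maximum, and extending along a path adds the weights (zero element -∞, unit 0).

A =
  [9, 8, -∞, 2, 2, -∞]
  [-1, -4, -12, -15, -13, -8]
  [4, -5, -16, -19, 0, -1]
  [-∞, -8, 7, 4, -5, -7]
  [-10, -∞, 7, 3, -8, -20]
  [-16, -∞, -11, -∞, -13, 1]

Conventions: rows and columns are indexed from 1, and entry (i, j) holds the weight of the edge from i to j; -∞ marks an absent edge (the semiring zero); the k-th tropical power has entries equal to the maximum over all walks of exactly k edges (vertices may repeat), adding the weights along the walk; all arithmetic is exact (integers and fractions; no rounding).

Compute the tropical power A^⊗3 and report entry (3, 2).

A^⊗2:
  [18, 17, 9, 11, 11, 0]
  [8, 7, -6, 1, 1, -7]
  [13, 12, 7, 6, 6, 0]
  [11, 2, 11, 8, 7, 6]
  [11, 2, 10, 7, 7, 6]
  [-7, -8, -6, -10, -11, 2]
A^⊗3:
  [27, 26, 18, 20, 20, 9]
  [17, 16, 8, 10, 10, -1]
  [22, 21, 13, 15, 15, 6]
  [20, 19, 15, 13, 13, 10]
  [20, 19, 14, 13, 13, 9]
  [2, 1, -3, -5, -5, 3]
Key observation: the optimum is the walk 3->1->1->2, with weight 4 + 9 + 8 = 21.
Optimal value attained by: walk 3->1->1->2.
Answer: (A^⊗3)[3][2] = 21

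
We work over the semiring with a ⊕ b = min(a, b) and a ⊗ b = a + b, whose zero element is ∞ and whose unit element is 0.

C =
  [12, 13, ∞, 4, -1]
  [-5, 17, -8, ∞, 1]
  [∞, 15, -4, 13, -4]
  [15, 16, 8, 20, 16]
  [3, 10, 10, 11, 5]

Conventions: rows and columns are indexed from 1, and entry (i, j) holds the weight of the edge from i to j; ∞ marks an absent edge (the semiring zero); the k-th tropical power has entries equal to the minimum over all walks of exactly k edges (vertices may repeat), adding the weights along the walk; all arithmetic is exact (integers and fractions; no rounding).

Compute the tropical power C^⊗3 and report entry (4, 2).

C^⊗2:
  [2, 9, 5, 10, 4]
  [4, 7, -12, -1, -12]
  [-1, 6, -8, 7, -8]
  [11, 23, 4, 19, 4]
  [5, 15, 2, 7, 2]
C^⊗3:
  [4, 14, 1, 6, 1]
  [-9, -2, -16, -1, -16]
  [-5, 2, -12, 3, -12]
  [7, 14, 0, 15, 0]
  [5, 12, -2, 9, -2]
Key observation: the optimum is the walk 4->3->5->2, with weight 8 + (-4) + 10 = 14.
Optimal value attained by: walk 4->3->5->2.
Answer: (C^⊗3)[4][2] = 14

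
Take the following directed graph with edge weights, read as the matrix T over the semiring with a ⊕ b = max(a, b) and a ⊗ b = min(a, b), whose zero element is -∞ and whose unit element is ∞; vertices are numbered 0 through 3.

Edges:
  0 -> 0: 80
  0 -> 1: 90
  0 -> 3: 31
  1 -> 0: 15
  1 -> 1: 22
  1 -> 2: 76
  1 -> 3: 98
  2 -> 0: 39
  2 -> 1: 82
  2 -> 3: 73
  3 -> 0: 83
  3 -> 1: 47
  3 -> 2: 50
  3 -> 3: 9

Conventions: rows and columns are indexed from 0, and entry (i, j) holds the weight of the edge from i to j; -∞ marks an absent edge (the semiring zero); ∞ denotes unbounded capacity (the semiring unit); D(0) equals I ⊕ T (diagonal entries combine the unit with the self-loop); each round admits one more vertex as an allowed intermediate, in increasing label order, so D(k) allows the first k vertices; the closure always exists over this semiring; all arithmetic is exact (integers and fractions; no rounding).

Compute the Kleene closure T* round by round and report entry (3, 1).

D(0):
  [∞, 90, -∞, 31]
  [15, ∞, 76, 98]
  [39, 82, ∞, 73]
  [83, 47, 50, ∞]
D(1):
  [∞, 90, -∞, 31]
  [15, ∞, 76, 98]
  [39, 82, ∞, 73]
  [83, 83, 50, ∞]
D(2):
  [∞, 90, 76, 90]
  [15, ∞, 76, 98]
  [39, 82, ∞, 82]
  [83, 83, 76, ∞]
D(3):
  [∞, 90, 76, 90]
  [39, ∞, 76, 98]
  [39, 82, ∞, 82]
  [83, 83, 76, ∞]
D(4):
  [∞, 90, 76, 90]
  [83, ∞, 76, 98]
  [82, 82, ∞, 82]
  [83, 83, 76, ∞]
Answer: T*[3][1] = 83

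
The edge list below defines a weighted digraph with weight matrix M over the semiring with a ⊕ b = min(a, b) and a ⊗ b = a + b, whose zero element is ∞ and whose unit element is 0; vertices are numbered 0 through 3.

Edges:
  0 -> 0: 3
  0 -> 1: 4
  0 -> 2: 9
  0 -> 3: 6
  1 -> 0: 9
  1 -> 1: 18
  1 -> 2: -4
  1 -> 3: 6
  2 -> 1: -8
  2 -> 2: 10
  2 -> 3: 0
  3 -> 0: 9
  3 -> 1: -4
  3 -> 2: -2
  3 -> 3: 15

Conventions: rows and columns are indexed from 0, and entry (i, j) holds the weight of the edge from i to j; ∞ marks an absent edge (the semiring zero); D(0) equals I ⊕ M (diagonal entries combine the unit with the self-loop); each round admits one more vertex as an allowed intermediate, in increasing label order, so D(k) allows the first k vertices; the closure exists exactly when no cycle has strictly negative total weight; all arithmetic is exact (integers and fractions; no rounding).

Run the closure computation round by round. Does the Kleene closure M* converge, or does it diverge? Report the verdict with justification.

D(0):
  [0, 4, 9, 6]
  [9, 0, -4, 6]
  [∞, -8, 0, 0]
  [9, -4, -2, 0]
D(1):
  [0, 4, 9, 6]
  [9, 0, -4, 6]
  [∞, -8, 0, 0]
  [9, -4, -2, 0]
Detection: at round 2, diagonal entry (2, 2) turns strictly negative.
Key observation: the cycle 2->1->2 has total weight (-8) + (-4), which is strictly negative.
Answer: DIVERGES — negative cycle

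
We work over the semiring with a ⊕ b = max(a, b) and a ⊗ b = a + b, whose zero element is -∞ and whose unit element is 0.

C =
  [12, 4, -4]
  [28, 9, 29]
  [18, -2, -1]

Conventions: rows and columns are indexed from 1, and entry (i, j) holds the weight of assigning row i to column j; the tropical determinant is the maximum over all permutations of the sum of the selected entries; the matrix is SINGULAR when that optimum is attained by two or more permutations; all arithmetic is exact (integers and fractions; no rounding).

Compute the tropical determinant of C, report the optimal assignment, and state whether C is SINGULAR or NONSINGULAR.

σ = (1, 2, 3): 12 + 9 + (-1) = 20
σ = (1, 3, 2): 12 + 29 + (-2) = 39
σ = (2, 1, 3): 4 + 28 + (-1) = 31
σ = (2, 3, 1): 4 + 29 + 18 = 51
σ = (3, 1, 2): (-4) + 28 + (-2) = 22
σ = (3, 2, 1): (-4) + 9 + 18 = 23
Optimal value attained by: σ = (2, 3, 1).
Answer: det⊕(C) = 51; verdict: NONSINGULAR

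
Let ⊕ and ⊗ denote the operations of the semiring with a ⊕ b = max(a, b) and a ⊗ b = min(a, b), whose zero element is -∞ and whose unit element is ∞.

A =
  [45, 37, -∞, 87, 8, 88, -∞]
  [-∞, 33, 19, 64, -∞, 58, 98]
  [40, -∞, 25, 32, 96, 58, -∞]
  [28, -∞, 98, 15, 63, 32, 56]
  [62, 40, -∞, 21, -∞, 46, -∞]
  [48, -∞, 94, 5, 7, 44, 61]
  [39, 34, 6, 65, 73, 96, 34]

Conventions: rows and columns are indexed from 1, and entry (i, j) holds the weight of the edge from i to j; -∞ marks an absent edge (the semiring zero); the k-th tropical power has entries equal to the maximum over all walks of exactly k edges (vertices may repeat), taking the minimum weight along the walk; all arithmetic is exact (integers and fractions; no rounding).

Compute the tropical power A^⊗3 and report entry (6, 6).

A^⊗2:
  [48, 37, 88, 45, 63, 45, 61]
  [48, 34, 64, 65, 73, 96, 58]
  [62, 40, 58, 40, 32, 46, 58]
  [62, 40, 32, 56, 96, 58, 34]
  [46, 37, 46, 62, 21, 62, 46]
  [45, 37, 44, 61, 94, 61, 44]
  [62, 40, 94, 39, 63, 46, 61]
A^⊗3:
  [62, 40, 45, 61, 88, 61, 45]
  [62, 40, 94, 58, 64, 58, 61]
  [46, 37, 46, 62, 58, 62, 46]
  [62, 40, 58, 62, 56, 62, 58]
  [48, 37, 62, 46, 62, 46, 61]
  [62, 40, 61, 45, 61, 46, 61]
  [62, 40, 46, 62, 94, 62, 46]
Key observation: the optimum is the walk 6->3->5->6, with weight 94 min 96 min 46 = 46.
Optimal value attained by: walk 6->3->5->6.
Answer: (A^⊗3)[6][6] = 46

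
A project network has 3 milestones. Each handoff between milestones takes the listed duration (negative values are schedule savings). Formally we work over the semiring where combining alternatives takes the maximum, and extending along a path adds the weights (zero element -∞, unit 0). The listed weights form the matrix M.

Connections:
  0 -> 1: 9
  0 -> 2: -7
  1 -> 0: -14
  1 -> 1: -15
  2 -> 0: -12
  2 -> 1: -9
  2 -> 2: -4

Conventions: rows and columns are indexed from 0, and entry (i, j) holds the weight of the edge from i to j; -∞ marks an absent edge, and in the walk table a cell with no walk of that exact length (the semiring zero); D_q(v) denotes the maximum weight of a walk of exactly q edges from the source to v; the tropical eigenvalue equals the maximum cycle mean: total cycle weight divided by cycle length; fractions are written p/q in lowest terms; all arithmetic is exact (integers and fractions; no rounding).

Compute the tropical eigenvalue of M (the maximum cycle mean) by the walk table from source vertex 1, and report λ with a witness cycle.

q=0: [-∞, 0, -∞]
q=1: [-14, -15, -∞]
q=2: [-29, -5, -21]
q=3: [-19, -20, -25]
Optimal cycle mean attained by: cycle 0->1->0, total 9 + (-14), length 2.
Answer: λ = -5/2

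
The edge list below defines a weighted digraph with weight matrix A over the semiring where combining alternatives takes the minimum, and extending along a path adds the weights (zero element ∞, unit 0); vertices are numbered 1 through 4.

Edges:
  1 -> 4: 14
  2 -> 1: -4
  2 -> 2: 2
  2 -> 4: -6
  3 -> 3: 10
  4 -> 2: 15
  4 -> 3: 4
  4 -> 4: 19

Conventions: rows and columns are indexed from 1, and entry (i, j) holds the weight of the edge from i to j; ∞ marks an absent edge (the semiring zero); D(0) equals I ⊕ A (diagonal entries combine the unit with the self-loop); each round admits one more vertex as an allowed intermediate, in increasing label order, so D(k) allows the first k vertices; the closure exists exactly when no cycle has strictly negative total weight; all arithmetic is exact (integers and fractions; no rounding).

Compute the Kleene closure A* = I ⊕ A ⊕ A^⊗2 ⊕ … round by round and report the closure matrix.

D(0):
  [0, ∞, ∞, 14]
  [-4, 0, ∞, -6]
  [∞, ∞, 0, ∞]
  [∞, 15, 4, 0]
D(1):
  [0, ∞, ∞, 14]
  [-4, 0, ∞, -6]
  [∞, ∞, 0, ∞]
  [∞, 15, 4, 0]
D(2):
  [0, ∞, ∞, 14]
  [-4, 0, ∞, -6]
  [∞, ∞, 0, ∞]
  [11, 15, 4, 0]
D(3):
  [0, ∞, ∞, 14]
  [-4, 0, ∞, -6]
  [∞, ∞, 0, ∞]
  [11, 15, 4, 0]
D(4):
  [0, 29, 18, 14]
  [-4, 0, -2, -6]
  [∞, ∞, 0, ∞]
  [11, 15, 4, 0]
Answer: A* = [[0, 29, 18, 14], [-4, 0, -2, -6], [∞, ∞, 0, ∞], [11, 15, 4, 0]]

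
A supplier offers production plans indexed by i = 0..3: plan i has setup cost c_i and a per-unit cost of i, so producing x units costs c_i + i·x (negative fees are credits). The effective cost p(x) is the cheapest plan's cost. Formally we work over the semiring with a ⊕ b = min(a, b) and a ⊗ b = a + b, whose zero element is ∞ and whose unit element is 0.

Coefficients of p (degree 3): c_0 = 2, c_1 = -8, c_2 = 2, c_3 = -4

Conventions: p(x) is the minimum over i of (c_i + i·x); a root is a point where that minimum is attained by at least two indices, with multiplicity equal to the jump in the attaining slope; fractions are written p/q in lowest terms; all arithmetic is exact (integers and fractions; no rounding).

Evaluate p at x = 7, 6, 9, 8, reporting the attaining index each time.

p(7) = min(2+0·7=2, -8+1·7=-1, 2+2·7=16, -4+3·7=17) = -1 (attained by i=1)
p(6) = min(2+0·6=2, -8+1·6=-2, 2+2·6=14, -4+3·6=14) = -2 (attained by i=1)
p(9) = min(2+0·9=2, -8+1·9=1, 2+2·9=20, -4+3·9=23) = 1 (attained by i=1)
p(8) = min(2+0·8=2, -8+1·8=0, 2+2·8=18, -4+3·8=20) = 0 (attained by i=1)
Answer: p(7) = -1; p(6) = -2; p(9) = 1; p(8) = 0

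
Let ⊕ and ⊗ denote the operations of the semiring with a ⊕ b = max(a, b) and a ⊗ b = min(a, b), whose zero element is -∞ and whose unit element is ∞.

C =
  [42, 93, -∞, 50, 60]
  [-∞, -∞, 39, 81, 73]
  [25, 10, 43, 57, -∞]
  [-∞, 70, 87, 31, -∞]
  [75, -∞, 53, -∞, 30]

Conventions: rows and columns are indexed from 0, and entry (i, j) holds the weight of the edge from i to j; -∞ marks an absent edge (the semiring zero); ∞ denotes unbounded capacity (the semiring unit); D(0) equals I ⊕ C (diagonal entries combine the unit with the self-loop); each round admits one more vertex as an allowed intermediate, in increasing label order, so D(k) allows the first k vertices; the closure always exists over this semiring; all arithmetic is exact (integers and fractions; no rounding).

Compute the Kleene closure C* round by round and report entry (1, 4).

D(0):
  [∞, 93, -∞, 50, 60]
  [-∞, ∞, 39, 81, 73]
  [25, 10, ∞, 57, -∞]
  [-∞, 70, 87, ∞, -∞]
  [75, -∞, 53, -∞, ∞]
D(1):
  [∞, 93, -∞, 50, 60]
  [-∞, ∞, 39, 81, 73]
  [25, 25, ∞, 57, 25]
  [-∞, 70, 87, ∞, -∞]
  [75, 75, 53, 50, ∞]
D(2):
  [∞, 93, 39, 81, 73]
  [-∞, ∞, 39, 81, 73]
  [25, 25, ∞, 57, 25]
  [-∞, 70, 87, ∞, 70]
  [75, 75, 53, 75, ∞]
D(3):
  [∞, 93, 39, 81, 73]
  [25, ∞, 39, 81, 73]
  [25, 25, ∞, 57, 25]
  [25, 70, 87, ∞, 70]
  [75, 75, 53, 75, ∞]
D(4):
  [∞, 93, 81, 81, 73]
  [25, ∞, 81, 81, 73]
  [25, 57, ∞, 57, 57]
  [25, 70, 87, ∞, 70]
  [75, 75, 75, 75, ∞]
D(5):
  [∞, 93, 81, 81, 73]
  [73, ∞, 81, 81, 73]
  [57, 57, ∞, 57, 57]
  [70, 70, 87, ∞, 70]
  [75, 75, 75, 75, ∞]
Answer: C*[1][4] = 73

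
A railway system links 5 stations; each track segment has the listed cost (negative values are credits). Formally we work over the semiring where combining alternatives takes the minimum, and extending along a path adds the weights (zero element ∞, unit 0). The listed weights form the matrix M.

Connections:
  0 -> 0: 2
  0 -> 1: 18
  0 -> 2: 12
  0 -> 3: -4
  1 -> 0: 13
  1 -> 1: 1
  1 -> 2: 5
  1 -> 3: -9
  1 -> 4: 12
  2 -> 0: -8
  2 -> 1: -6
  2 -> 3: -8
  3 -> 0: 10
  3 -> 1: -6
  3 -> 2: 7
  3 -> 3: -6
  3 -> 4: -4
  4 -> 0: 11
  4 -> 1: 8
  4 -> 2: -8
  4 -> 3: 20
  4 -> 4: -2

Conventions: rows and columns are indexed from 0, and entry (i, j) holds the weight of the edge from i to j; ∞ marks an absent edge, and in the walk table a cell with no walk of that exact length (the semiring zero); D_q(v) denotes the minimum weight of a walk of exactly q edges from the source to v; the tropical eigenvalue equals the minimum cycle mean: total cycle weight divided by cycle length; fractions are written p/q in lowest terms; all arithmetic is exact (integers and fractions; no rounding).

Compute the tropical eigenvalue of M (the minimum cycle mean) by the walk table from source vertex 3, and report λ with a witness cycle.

q=0: [∞, ∞, ∞, 0, ∞]
q=1: [10, -6, 7, -6, -4]
q=2: [-1, -12, -12, -15, -10]
q=3: [-20, -21, -18, -21, -19]
q=4: [-26, -27, -27, -30, -25]
q=5: [-35, -36, -33, -36, -34]
Optimal cycle mean attained by: cycle 1->3->1, total (-9) + (-6), length 2.
Answer: λ = -15/2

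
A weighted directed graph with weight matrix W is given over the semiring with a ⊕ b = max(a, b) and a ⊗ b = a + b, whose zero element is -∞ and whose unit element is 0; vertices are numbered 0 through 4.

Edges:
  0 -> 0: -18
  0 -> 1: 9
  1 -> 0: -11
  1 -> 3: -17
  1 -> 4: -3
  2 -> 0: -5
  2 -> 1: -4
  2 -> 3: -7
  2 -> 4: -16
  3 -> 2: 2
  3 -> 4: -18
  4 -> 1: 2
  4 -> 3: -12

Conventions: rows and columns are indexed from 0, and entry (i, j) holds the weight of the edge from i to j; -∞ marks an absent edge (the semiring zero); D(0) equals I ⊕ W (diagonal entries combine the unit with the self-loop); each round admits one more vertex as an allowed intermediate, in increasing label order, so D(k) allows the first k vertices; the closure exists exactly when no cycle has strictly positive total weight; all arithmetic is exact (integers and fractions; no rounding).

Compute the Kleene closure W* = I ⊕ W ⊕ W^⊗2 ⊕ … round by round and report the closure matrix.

D(0):
  [0, 9, -∞, -∞, -∞]
  [-11, 0, -∞, -17, -3]
  [-5, -4, 0, -7, -16]
  [-∞, -∞, 2, 0, -18]
  [-∞, 2, -∞, -12, 0]
D(1):
  [0, 9, -∞, -∞, -∞]
  [-11, 0, -∞, -17, -3]
  [-5, 4, 0, -7, -16]
  [-∞, -∞, 2, 0, -18]
  [-∞, 2, -∞, -12, 0]
D(2):
  [0, 9, -∞, -8, 6]
  [-11, 0, -∞, -17, -3]
  [-5, 4, 0, -7, 1]
  [-∞, -∞, 2, 0, -18]
  [-9, 2, -∞, -12, 0]
D(3):
  [0, 9, -∞, -8, 6]
  [-11, 0, -∞, -17, -3]
  [-5, 4, 0, -7, 1]
  [-3, 6, 2, 0, 3]
  [-9, 2, -∞, -12, 0]
D(4):
  [0, 9, -6, -8, 6]
  [-11, 0, -15, -17, -3]
  [-5, 4, 0, -7, 1]
  [-3, 6, 2, 0, 3]
  [-9, 2, -10, -12, 0]
D(5):
  [0, 9, -4, -6, 6]
  [-11, 0, -13, -15, -3]
  [-5, 4, 0, -7, 1]
  [-3, 6, 2, 0, 3]
  [-9, 2, -10, -12, 0]
Answer: W* = [[0, 9, -4, -6, 6], [-11, 0, -13, -15, -3], [-5, 4, 0, -7, 1], [-3, 6, 2, 0, 3], [-9, 2, -10, -12, 0]]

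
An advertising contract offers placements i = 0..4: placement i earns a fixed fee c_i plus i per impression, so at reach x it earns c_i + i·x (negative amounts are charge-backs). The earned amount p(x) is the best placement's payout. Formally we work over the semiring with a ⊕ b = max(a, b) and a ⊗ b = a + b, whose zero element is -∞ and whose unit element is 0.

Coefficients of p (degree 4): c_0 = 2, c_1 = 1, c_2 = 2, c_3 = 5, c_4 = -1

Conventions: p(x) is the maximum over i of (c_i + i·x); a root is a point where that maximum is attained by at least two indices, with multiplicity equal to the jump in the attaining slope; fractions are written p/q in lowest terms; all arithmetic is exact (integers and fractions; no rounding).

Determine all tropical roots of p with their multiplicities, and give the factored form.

hull edge (i=0, c=2) to (i=3, c=5): slope 1, span 3
hull edge (i=3, c=5) to (i=4, c=-1): slope -6, span 1
Factored form: p(x) = -1 ⊗ (x ⊕ (-1)) ⊗ (x ⊕ (-1)) ⊗ (x ⊕ (-1)) ⊗ (x ⊕ 6)
Answer: roots = -1 (mult 3), 6 (mult 1)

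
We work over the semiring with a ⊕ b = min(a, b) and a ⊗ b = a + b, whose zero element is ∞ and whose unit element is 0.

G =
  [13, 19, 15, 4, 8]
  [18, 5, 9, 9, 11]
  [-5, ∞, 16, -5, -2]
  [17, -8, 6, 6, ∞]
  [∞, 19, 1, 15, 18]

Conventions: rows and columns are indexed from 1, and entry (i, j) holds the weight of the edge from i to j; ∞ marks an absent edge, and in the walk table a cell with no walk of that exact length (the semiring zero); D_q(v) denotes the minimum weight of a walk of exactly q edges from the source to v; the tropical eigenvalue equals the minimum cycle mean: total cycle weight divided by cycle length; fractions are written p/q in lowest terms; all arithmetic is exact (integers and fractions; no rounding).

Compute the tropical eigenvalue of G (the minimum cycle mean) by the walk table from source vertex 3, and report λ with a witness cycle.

q=0: [∞, ∞, 0, ∞, ∞]
q=1: [-5, ∞, 16, -5, -2]
q=2: [8, -13, -1, -1, 3]
q=3: [-6, -9, -4, -6, -3]
q=4: [-9, -14, -2, -9, -6]
q=5: [-7, -17, -5, -7, -4]
Optimal cycle mean attained by: cycle 2->3->4->2, total 9 + (-5) + (-8), length 3.
Answer: λ = -4/3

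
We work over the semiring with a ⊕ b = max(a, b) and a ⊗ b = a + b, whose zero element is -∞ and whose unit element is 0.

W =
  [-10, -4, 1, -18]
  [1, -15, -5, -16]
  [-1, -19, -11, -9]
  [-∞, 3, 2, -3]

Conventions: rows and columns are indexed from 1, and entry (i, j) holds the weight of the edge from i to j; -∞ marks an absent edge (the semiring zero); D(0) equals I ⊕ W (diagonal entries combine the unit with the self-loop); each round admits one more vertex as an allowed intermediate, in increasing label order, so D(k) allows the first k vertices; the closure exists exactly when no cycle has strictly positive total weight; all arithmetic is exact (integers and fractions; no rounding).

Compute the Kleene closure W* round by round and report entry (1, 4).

D(0):
  [0, -4, 1, -18]
  [1, 0, -5, -16]
  [-1, -19, 0, -9]
  [-∞, 3, 2, 0]
D(1):
  [0, -4, 1, -18]
  [1, 0, 2, -16]
  [-1, -5, 0, -9]
  [-∞, 3, 2, 0]
D(2):
  [0, -4, 1, -18]
  [1, 0, 2, -16]
  [-1, -5, 0, -9]
  [4, 3, 5, 0]
D(3):
  [0, -4, 1, -8]
  [1, 0, 2, -7]
  [-1, -5, 0, -9]
  [4, 3, 5, 0]
D(4):
  [0, -4, 1, -8]
  [1, 0, 2, -7]
  [-1, -5, 0, -9]
  [4, 3, 5, 0]
Answer: W*[1][4] = -8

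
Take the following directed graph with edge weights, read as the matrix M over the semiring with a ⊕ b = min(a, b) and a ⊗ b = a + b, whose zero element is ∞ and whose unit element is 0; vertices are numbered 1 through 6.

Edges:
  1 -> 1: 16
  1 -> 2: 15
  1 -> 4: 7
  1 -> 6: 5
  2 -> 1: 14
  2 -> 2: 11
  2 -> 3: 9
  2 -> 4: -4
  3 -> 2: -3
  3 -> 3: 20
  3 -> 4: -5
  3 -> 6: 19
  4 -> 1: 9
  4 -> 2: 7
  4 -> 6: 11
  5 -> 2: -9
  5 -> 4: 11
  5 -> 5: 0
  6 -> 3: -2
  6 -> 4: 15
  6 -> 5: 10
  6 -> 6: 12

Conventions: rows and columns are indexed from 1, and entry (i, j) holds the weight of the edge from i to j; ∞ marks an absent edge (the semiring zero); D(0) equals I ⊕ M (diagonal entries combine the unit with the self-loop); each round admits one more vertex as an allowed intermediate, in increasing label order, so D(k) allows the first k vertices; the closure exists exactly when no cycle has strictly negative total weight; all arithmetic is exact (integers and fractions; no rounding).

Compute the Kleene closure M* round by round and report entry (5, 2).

D(0):
  [0, 15, ∞, 7, ∞, 5]
  [14, 0, 9, -4, ∞, ∞]
  [∞, -3, 0, -5, ∞, 19]
  [9, 7, ∞, 0, ∞, 11]
  [∞, -9, ∞, 11, 0, ∞]
  [∞, ∞, -2, 15, 10, 0]
D(1):
  [0, 15, ∞, 7, ∞, 5]
  [14, 0, 9, -4, ∞, 19]
  [∞, -3, 0, -5, ∞, 19]
  [9, 7, ∞, 0, ∞, 11]
  [∞, -9, ∞, 11, 0, ∞]
  [∞, ∞, -2, 15, 10, 0]
D(2):
  [0, 15, 24, 7, ∞, 5]
  [14, 0, 9, -4, ∞, 19]
  [11, -3, 0, -7, ∞, 16]
  [9, 7, 16, 0, ∞, 11]
  [5, -9, 0, -13, 0, 10]
  [∞, ∞, -2, 15, 10, 0]
D(3):
  [0, 15, 24, 7, ∞, 5]
  [14, 0, 9, -4, ∞, 19]
  [11, -3, 0, -7, ∞, 16]
  [9, 7, 16, 0, ∞, 11]
  [5, -9, 0, -13, 0, 10]
  [9, -5, -2, -9, 10, 0]
D(4):
  [0, 14, 23, 7, ∞, 5]
  [5, 0, 9, -4, ∞, 7]
  [2, -3, 0, -7, ∞, 4]
  [9, 7, 16, 0, ∞, 11]
  [-4, -9, 0, -13, 0, -2]
  [0, -5, -2, -9, 10, 0]
D(5):
  [0, 14, 23, 7, ∞, 5]
  [5, 0, 9, -4, ∞, 7]
  [2, -3, 0, -7, ∞, 4]
  [9, 7, 16, 0, ∞, 11]
  [-4, -9, 0, -13, 0, -2]
  [0, -5, -2, -9, 10, 0]
D(6):
  [0, 0, 3, -4, 15, 5]
  [5, 0, 5, -4, 17, 7]
  [2, -3, 0, -7, 14, 4]
  [9, 6, 9, 0, 21, 11]
  [-4, -9, -4, -13, 0, -2]
  [0, -5, -2, -9, 10, 0]
Answer: M*[5][2] = -9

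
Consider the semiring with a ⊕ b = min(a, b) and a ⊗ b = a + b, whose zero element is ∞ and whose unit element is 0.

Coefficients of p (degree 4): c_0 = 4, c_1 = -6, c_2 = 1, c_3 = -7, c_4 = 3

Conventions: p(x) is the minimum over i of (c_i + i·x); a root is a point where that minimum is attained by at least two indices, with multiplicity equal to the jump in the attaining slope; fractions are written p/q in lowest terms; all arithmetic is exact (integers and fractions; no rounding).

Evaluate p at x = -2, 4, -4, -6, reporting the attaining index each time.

p(-2) = min(4+0·(-2)=4, -6+1·(-2)=-8, 1+2·(-2)=-3, -7+3·(-2)=-13, 3+4·(-2)=-5) = -13 (attained by i=3)
p(4) = min(4+0·4=4, -6+1·4=-2, 1+2·4=9, -7+3·4=5, 3+4·4=19) = -2 (attained by i=1)
p(-4) = min(4+0·(-4)=4, -6+1·(-4)=-10, 1+2·(-4)=-7, -7+3·(-4)=-19, 3+4·(-4)=-13) = -19 (attained by i=3)
p(-6) = min(4+0·(-6)=4, -6+1·(-6)=-12, 1+2·(-6)=-11, -7+3·(-6)=-25, 3+4·(-6)=-21) = -25 (attained by i=3)
Answer: p(-2) = -13; p(4) = -2; p(-4) = -19; p(-6) = -25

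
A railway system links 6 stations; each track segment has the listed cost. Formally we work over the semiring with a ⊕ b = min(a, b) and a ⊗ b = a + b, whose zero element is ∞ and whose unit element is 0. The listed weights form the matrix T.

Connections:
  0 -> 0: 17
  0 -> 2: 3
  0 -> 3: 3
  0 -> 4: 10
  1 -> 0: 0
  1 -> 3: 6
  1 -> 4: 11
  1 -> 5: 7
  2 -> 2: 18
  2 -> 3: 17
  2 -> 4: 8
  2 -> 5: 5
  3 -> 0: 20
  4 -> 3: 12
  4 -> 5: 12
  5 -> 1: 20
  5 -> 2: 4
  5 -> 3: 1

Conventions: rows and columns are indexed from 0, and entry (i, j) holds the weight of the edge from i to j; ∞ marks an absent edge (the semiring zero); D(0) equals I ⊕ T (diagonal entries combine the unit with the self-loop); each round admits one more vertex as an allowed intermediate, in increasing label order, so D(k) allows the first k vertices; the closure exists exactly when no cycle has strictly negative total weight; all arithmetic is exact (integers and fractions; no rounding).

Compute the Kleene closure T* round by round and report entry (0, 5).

D(0):
  [0, ∞, 3, 3, 10, ∞]
  [0, 0, ∞, 6, 11, 7]
  [∞, ∞, 0, 17, 8, 5]
  [20, ∞, ∞, 0, ∞, ∞]
  [∞, ∞, ∞, 12, 0, 12]
  [∞, 20, 4, 1, ∞, 0]
D(1):
  [0, ∞, 3, 3, 10, ∞]
  [0, 0, 3, 3, 10, 7]
  [∞, ∞, 0, 17, 8, 5]
  [20, ∞, 23, 0, 30, ∞]
  [∞, ∞, ∞, 12, 0, 12]
  [∞, 20, 4, 1, ∞, 0]
D(2):
  [0, ∞, 3, 3, 10, ∞]
  [0, 0, 3, 3, 10, 7]
  [∞, ∞, 0, 17, 8, 5]
  [20, ∞, 23, 0, 30, ∞]
  [∞, ∞, ∞, 12, 0, 12]
  [20, 20, 4, 1, 30, 0]
D(3):
  [0, ∞, 3, 3, 10, 8]
  [0, 0, 3, 3, 10, 7]
  [∞, ∞, 0, 17, 8, 5]
  [20, ∞, 23, 0, 30, 28]
  [∞, ∞, ∞, 12, 0, 12]
  [20, 20, 4, 1, 12, 0]
D(4):
  [0, ∞, 3, 3, 10, 8]
  [0, 0, 3, 3, 10, 7]
  [37, ∞, 0, 17, 8, 5]
  [20, ∞, 23, 0, 30, 28]
  [32, ∞, 35, 12, 0, 12]
  [20, 20, 4, 1, 12, 0]
D(5):
  [0, ∞, 3, 3, 10, 8]
  [0, 0, 3, 3, 10, 7]
  [37, ∞, 0, 17, 8, 5]
  [20, ∞, 23, 0, 30, 28]
  [32, ∞, 35, 12, 0, 12]
  [20, 20, 4, 1, 12, 0]
D(6):
  [0, 28, 3, 3, 10, 8]
  [0, 0, 3, 3, 10, 7]
  [25, 25, 0, 6, 8, 5]
  [20, 48, 23, 0, 30, 28]
  [32, 32, 16, 12, 0, 12]
  [20, 20, 4, 1, 12, 0]
Answer: T*[0][5] = 8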